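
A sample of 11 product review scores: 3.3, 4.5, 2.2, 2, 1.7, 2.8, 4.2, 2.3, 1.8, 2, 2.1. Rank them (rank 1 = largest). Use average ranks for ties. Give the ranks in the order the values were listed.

3, 1, 6, 8.5, 11, 4, 2, 5, 10, 8.5, 7

Sorted (descending): 4.5, 4.2, 3.3, 2.8, 2.3, 2.2, 2.1, 2, 2, 1.8, 1.7
The 2 values of 2 occupy positions 8–9 → average rank (8+9)/2 = 8.5.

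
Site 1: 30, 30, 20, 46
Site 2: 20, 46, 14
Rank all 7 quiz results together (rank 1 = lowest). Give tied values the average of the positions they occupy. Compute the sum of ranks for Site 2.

Sorted (ascending): 14, 20, 20, 30, 30, 46, 46
The 2 values of 20 occupy positions 2–3 → average rank (2+3)/2 = 2.5.
The 2 values of 30 occupy positions 4–5 → average rank (4+5)/2 = 4.5.
The 2 values of 46 occupy positions 6–7 → average rank (6+7)/2 = 6.5.
Site 2 values → pooled ranks: 20→2.5, 46→6.5, 14→1
Rank sum = 2.5 + 6.5 + 1 = 10

10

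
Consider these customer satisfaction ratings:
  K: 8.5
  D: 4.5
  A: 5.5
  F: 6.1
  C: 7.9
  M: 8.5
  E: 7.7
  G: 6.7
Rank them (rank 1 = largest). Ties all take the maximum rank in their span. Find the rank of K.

2

Sorted (descending): 8.5, 8.5, 7.9, 7.7, 6.7, 6.1, 5.5, 4.5
The 2 values of 8.5 occupy positions 1–2 → each gets rank 2.
K has value 8.5 → rank 2.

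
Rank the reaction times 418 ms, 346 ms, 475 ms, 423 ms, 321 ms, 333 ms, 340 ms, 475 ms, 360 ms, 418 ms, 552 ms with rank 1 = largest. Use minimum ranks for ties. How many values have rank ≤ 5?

6

Sorted (descending): 552, 475, 475, 423, 418, 418, 360, 346, 340, 333, 321
The 2 values of 475 occupy positions 2–3 → each gets rank 2.
The 2 values of 418 occupy positions 5–6 → each gets rank 5.
Ranks ≤ 5: {1, 2, 2, 4, 5, 5} → 6 values.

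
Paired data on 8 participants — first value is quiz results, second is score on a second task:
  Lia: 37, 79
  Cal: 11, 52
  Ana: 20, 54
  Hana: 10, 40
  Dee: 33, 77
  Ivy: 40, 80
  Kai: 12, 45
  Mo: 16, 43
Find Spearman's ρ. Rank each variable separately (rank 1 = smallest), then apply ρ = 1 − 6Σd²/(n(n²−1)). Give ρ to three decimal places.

Ranks of variable 1: 7, 2, 5, 1, 6, 8, 3, 4
Ranks of variable 2: 7, 4, 5, 1, 6, 8, 3, 2
d = r₁ − r₂: 0, -2, 0, 0, 0, 0, 0, 2
d²: 0, 4, 0, 0, 0, 0, 0, 4; Σd² = 8
ρ = 1 − 6·8/(8·63) = 1 − 48/504 = 0.905

0.905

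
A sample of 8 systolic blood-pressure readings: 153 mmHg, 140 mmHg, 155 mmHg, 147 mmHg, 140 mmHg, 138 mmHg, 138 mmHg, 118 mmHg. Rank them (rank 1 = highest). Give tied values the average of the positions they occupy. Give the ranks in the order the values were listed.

Sorted (descending): 155, 153, 147, 140, 140, 138, 138, 118
The 2 values of 140 occupy positions 4–5 → average rank (4+5)/2 = 4.5.
The 2 values of 138 occupy positions 6–7 → average rank (6+7)/2 = 6.5.

2, 4.5, 1, 3, 4.5, 6.5, 6.5, 8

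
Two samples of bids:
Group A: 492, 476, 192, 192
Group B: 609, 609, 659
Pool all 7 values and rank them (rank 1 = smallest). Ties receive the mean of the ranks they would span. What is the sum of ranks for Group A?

Sorted (ascending): 192, 192, 476, 492, 609, 609, 659
The 2 values of 192 occupy positions 1–2 → average rank (1+2)/2 = 1.5.
The 2 values of 609 occupy positions 5–6 → average rank (5+6)/2 = 5.5.
Group A values → pooled ranks: 492→4, 476→3, 192→1.5, 192→1.5
Rank sum = 4 + 3 + 1.5 + 1.5 = 10

10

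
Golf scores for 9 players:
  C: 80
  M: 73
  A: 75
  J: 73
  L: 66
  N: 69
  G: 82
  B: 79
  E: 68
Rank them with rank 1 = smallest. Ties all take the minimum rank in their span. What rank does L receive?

1

Sorted (ascending): 66, 68, 69, 73, 73, 75, 79, 80, 82
The 2 values of 73 occupy positions 4–5 → each gets rank 4.
L has value 66 → rank 1.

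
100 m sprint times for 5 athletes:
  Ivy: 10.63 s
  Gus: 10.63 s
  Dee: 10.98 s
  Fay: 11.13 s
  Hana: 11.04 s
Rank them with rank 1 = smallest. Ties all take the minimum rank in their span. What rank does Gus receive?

Sorted (ascending): 10.63, 10.63, 10.98, 11.04, 11.13
The 2 values of 10.63 occupy positions 1–2 → each gets rank 1.
Gus has value 10.63 s → rank 1.

1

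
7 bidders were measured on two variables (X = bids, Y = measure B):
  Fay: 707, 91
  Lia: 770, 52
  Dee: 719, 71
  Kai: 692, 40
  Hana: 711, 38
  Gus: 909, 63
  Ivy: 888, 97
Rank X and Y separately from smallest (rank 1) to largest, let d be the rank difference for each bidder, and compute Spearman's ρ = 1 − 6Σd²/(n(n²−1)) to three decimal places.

0.357

Ranks of variable 1: 2, 5, 4, 1, 3, 7, 6
Ranks of variable 2: 6, 3, 5, 2, 1, 4, 7
d = r₁ − r₂: -4, 2, -1, -1, 2, 3, -1
d²: 16, 4, 1, 1, 4, 9, 1; Σd² = 36
ρ = 1 − 6·36/(7·48) = 1 − 216/336 = 0.357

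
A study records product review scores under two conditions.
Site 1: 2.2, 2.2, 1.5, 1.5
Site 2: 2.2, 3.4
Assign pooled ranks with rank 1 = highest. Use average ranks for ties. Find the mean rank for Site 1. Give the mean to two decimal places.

Sorted (descending): 3.4, 2.2, 2.2, 2.2, 1.5, 1.5
The 3 values of 2.2 occupy positions 2–4 → average rank 3.
The 2 values of 1.5 occupy positions 5–6 → average rank (5+6)/2 = 5.5.
Site 1 values → pooled ranks: 2.2→3, 2.2→3, 1.5→5.5, 1.5→5.5
Mean rank = (3 + 3 + 5.5 + 5.5) / 4 = 4.25

4.25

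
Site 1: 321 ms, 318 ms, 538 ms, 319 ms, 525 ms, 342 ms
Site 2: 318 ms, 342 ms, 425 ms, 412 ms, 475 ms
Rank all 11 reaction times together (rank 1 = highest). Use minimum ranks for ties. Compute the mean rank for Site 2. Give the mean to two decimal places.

5.60

Sorted (descending): 538, 525, 475, 425, 412, 342, 342, 321, 319, 318, 318
The 2 values of 342 occupy positions 6–7 → each gets rank 6.
The 2 values of 318 occupy positions 10–11 → each gets rank 10.
Site 2 values → pooled ranks: 318→10, 342→6, 425→4, 412→5, 475→3
Mean rank = (10 + 6 + 4 + 5 + 3) / 5 = 5.60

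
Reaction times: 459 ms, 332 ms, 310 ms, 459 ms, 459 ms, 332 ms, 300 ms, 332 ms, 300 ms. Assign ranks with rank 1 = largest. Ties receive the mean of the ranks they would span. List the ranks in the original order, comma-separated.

2, 5, 7, 2, 2, 5, 8.5, 5, 8.5

Sorted (descending): 459, 459, 459, 332, 332, 332, 310, 300, 300
The 3 values of 459 occupy positions 1–3 → average rank 2.
The 3 values of 332 occupy positions 4–6 → average rank 5.
The 2 values of 300 occupy positions 8–9 → average rank (8+9)/2 = 8.5.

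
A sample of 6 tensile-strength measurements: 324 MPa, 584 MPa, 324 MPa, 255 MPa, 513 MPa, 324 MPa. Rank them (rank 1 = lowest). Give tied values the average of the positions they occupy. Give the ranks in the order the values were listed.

Sorted (ascending): 255, 324, 324, 324, 513, 584
The 3 values of 324 occupy positions 2–4 → average rank 3.

3, 6, 3, 1, 5, 3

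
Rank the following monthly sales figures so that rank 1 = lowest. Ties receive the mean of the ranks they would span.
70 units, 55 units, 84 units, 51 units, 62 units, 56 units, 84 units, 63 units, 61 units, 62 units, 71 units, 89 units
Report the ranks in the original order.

Sorted (ascending): 51, 55, 56, 61, 62, 62, 63, 70, 71, 84, 84, 89
The 2 values of 62 occupy positions 5–6 → average rank (5+6)/2 = 5.5.
The 2 values of 84 occupy positions 10–11 → average rank (10+11)/2 = 10.5.

8, 2, 10.5, 1, 5.5, 3, 10.5, 7, 4, 5.5, 9, 12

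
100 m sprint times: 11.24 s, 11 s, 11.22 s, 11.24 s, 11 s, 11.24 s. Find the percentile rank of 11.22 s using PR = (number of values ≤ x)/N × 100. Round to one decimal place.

50.0

N = 6.
Strictly below 11.22: 2. Equal to 11.22: 1.
PR = 3/6 × 100 = 50.0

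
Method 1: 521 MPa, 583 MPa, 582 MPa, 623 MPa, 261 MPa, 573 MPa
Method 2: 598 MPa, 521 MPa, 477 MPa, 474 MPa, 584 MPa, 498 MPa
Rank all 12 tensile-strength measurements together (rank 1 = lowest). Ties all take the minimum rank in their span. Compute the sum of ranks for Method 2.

Sorted (ascending): 261, 474, 477, 498, 521, 521, 573, 582, 583, 584, 598, 623
The 2 values of 521 occupy positions 5–6 → each gets rank 5.
Method 2 values → pooled ranks: 598→11, 521→5, 477→3, 474→2, 584→10, 498→4
Rank sum = 11 + 5 + 3 + 2 + 10 + 4 = 35

35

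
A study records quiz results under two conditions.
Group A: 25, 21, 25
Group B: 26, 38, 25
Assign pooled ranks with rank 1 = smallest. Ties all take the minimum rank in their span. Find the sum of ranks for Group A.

5

Sorted (ascending): 21, 25, 25, 25, 26, 38
The 3 values of 25 occupy positions 2–4 → each gets rank 2.
Group A values → pooled ranks: 25→2, 21→1, 25→2
Rank sum = 2 + 1 + 2 = 5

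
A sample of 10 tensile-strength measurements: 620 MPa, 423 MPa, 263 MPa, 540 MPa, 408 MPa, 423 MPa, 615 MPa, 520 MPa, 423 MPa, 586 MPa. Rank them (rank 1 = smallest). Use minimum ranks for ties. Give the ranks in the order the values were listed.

10, 3, 1, 7, 2, 3, 9, 6, 3, 8

Sorted (ascending): 263, 408, 423, 423, 423, 520, 540, 586, 615, 620
The 3 values of 423 occupy positions 3–5 → each gets rank 3.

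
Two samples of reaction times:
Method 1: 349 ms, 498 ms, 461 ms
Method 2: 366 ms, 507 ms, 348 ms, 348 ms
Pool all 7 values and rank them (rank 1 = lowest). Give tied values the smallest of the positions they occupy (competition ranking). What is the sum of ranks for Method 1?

14

Sorted (ascending): 348, 348, 349, 366, 461, 498, 507
The 2 values of 348 occupy positions 1–2 → each gets rank 1.
Method 1 values → pooled ranks: 349→3, 498→6, 461→5
Rank sum = 3 + 6 + 5 = 14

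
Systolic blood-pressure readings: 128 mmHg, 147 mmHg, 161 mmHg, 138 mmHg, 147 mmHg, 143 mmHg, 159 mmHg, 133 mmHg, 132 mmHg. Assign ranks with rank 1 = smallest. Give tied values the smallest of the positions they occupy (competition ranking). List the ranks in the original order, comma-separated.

1, 6, 9, 4, 6, 5, 8, 3, 2

Sorted (ascending): 128, 132, 133, 138, 143, 147, 147, 159, 161
The 2 values of 147 occupy positions 6–7 → each gets rank 6.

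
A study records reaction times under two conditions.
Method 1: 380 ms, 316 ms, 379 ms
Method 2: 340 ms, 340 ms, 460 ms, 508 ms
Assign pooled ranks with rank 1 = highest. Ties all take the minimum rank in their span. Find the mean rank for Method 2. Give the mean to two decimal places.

Sorted (descending): 508, 460, 380, 379, 340, 340, 316
The 2 values of 340 occupy positions 5–6 → each gets rank 5.
Method 2 values → pooled ranks: 340→5, 340→5, 460→2, 508→1
Mean rank = (5 + 5 + 2 + 1) / 4 = 3.25

3.25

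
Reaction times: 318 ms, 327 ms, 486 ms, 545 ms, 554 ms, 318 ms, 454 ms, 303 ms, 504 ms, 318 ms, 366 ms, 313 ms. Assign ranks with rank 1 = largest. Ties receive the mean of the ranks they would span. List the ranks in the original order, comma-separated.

9, 7, 4, 2, 1, 9, 5, 12, 3, 9, 6, 11

Sorted (descending): 554, 545, 504, 486, 454, 366, 327, 318, 318, 318, 313, 303
The 3 values of 318 occupy positions 8–10 → average rank 9.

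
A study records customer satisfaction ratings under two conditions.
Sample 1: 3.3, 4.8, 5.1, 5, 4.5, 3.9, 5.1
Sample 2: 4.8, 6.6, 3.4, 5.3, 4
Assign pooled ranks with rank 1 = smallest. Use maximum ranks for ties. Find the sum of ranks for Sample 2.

36

Sorted (ascending): 3.3, 3.4, 3.9, 4, 4.5, 4.8, 4.8, 5, 5.1, 5.1, 5.3, 6.6
The 2 values of 4.8 occupy positions 6–7 → each gets rank 7.
The 2 values of 5.1 occupy positions 9–10 → each gets rank 10.
Sample 2 values → pooled ranks: 4.8→7, 6.6→12, 3.4→2, 5.3→11, 4→4
Rank sum = 7 + 12 + 2 + 11 + 4 = 36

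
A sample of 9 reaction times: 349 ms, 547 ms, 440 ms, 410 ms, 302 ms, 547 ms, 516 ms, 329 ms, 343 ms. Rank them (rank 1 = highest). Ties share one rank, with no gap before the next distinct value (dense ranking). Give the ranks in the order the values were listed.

5, 1, 3, 4, 8, 1, 2, 7, 6

Sorted (descending): 547, 547, 516, 440, 410, 349, 343, 329, 302
The 2 values of 547 share dense rank 1.
Remaining distinct values take the next consecutive integers.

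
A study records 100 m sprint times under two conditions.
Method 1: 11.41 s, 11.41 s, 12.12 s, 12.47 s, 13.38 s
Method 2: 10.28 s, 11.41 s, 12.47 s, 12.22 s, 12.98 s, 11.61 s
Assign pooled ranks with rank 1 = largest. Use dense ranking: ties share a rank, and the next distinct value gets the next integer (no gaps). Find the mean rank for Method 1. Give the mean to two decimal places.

4.60

Sorted (descending): 13.38, 12.98, 12.47, 12.47, 12.22, 12.12, 11.61, 11.41, 11.41, 11.41, 10.28
The 2 values of 12.47 share dense rank 3.
The 3 values of 11.41 share dense rank 7.
Remaining distinct values take the next consecutive integers.
Method 1 values → pooled ranks: 11.41→7, 11.41→7, 12.12→5, 12.47→3, 13.38→1
Mean rank = (7 + 7 + 5 + 3 + 1) / 5 = 4.60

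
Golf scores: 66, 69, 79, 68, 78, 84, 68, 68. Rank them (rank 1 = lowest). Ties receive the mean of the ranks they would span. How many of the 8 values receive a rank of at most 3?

Sorted (ascending): 66, 68, 68, 68, 69, 78, 79, 84
The 3 values of 68 occupy positions 2–4 → average rank 3.
Ranks ≤ 3: {1, 3, 3, 3} → 4 values.

4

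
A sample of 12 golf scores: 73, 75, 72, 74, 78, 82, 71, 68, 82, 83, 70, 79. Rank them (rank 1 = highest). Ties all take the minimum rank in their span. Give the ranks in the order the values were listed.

8, 6, 9, 7, 5, 2, 10, 12, 2, 1, 11, 4

Sorted (descending): 83, 82, 82, 79, 78, 75, 74, 73, 72, 71, 70, 68
The 2 values of 82 occupy positions 2–3 → each gets rank 2.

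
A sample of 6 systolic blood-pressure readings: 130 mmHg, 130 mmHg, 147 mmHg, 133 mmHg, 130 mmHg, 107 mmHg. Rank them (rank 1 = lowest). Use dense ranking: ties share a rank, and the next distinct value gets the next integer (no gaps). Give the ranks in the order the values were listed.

Sorted (ascending): 107, 130, 130, 130, 133, 147
The 3 values of 130 share dense rank 2.
Remaining distinct values take the next consecutive integers.

2, 2, 4, 3, 2, 1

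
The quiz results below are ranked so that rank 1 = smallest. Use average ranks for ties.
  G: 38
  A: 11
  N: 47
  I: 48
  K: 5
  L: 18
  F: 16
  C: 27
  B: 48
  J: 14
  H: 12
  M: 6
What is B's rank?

Sorted (ascending): 5, 6, 11, 12, 14, 16, 18, 27, 38, 47, 48, 48
The 2 values of 48 occupy positions 11–12 → average rank (11+12)/2 = 11.5.
B has value 48 → rank 11.5.

11.5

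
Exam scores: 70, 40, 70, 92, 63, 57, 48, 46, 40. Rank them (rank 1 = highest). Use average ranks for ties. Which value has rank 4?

Sorted (descending): 92, 70, 70, 63, 57, 48, 46, 40, 40
The 2 values of 70 occupy positions 2–3 → average rank (2+3)/2 = 2.5.
The 2 values of 40 occupy positions 8–9 → average rank (8+9)/2 = 8.5.
Rank 4 → value 63.

63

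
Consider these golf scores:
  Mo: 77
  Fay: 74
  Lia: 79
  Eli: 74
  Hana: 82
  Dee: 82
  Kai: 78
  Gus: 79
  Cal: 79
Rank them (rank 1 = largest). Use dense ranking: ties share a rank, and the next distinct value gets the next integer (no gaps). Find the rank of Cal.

2

Sorted (descending): 82, 82, 79, 79, 79, 78, 77, 74, 74
The 2 values of 82 share dense rank 1.
The 3 values of 79 share dense rank 2.
The 2 values of 74 share dense rank 5.
Remaining distinct values take the next consecutive integers.
Cal has value 79 → rank 2.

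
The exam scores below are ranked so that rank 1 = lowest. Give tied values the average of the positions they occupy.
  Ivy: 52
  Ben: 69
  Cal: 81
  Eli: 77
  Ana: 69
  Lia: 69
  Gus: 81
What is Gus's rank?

6.5

Sorted (ascending): 52, 69, 69, 69, 77, 81, 81
The 3 values of 69 occupy positions 2–4 → average rank 3.
The 2 values of 81 occupy positions 6–7 → average rank (6+7)/2 = 6.5.
Gus has value 81 → rank 6.5.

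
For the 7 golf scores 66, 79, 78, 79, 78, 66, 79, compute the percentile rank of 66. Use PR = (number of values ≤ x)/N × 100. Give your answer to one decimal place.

28.6

N = 7.
Strictly below 66: 0. Equal to 66: 2.
PR = 2/7 × 100 = 28.6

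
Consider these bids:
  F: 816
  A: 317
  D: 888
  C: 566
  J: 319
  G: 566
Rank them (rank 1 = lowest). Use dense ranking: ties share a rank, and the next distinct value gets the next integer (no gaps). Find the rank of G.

Sorted (ascending): 317, 319, 566, 566, 816, 888
The 2 values of 566 share dense rank 3.
Remaining distinct values take the next consecutive integers.
G has value 566 → rank 3.

3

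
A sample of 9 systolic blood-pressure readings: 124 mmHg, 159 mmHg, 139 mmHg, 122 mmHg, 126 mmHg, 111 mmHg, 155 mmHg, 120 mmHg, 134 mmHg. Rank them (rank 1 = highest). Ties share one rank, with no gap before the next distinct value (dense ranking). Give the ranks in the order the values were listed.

Sorted (descending): 159, 155, 139, 134, 126, 124, 122, 120, 111
No ties — each value takes its position as its rank.

6, 1, 3, 7, 5, 9, 2, 8, 4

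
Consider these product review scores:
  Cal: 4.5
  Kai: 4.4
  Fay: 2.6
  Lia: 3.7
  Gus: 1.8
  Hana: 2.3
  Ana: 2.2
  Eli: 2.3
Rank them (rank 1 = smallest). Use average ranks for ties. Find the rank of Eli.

Sorted (ascending): 1.8, 2.2, 2.3, 2.3, 2.6, 3.7, 4.4, 4.5
The 2 values of 2.3 occupy positions 3–4 → average rank (3+4)/2 = 3.5.
Eli has value 2.3 → rank 3.5.

3.5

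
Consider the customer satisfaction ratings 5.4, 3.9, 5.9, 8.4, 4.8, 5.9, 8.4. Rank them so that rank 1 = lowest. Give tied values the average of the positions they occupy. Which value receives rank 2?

Sorted (ascending): 3.9, 4.8, 5.4, 5.9, 5.9, 8.4, 8.4
The 2 values of 5.9 occupy positions 4–5 → average rank (4+5)/2 = 4.5.
The 2 values of 8.4 occupy positions 6–7 → average rank (6+7)/2 = 6.5.
Rank 2 → value 4.8.

4.8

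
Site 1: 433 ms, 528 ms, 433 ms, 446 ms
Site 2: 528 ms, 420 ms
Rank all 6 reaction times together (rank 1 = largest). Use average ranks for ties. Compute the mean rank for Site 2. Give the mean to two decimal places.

Sorted (descending): 528, 528, 446, 433, 433, 420
The 2 values of 528 occupy positions 1–2 → average rank (1+2)/2 = 1.5.
The 2 values of 433 occupy positions 4–5 → average rank (4+5)/2 = 4.5.
Site 2 values → pooled ranks: 528→1.5, 420→6
Mean rank = (1.5 + 6) / 2 = 3.75

3.75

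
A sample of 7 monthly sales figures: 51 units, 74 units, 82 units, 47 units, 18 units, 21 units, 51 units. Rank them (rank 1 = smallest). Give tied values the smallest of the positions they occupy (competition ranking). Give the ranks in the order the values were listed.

4, 6, 7, 3, 1, 2, 4

Sorted (ascending): 18, 21, 47, 51, 51, 74, 82
The 2 values of 51 occupy positions 4–5 → each gets rank 4.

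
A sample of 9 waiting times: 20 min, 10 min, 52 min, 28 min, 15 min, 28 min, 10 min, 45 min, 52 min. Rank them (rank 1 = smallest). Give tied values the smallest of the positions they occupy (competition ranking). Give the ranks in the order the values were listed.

Sorted (ascending): 10, 10, 15, 20, 28, 28, 45, 52, 52
The 2 values of 10 occupy positions 1–2 → each gets rank 1.
The 2 values of 28 occupy positions 5–6 → each gets rank 5.
The 2 values of 52 occupy positions 8–9 → each gets rank 8.

4, 1, 8, 5, 3, 5, 1, 7, 8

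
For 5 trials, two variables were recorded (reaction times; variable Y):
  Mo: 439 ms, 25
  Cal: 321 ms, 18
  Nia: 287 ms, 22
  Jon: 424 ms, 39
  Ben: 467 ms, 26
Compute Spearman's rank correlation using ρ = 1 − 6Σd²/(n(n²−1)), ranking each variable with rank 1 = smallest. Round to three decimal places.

Ranks of variable 1: 4, 2, 1, 3, 5
Ranks of variable 2: 3, 1, 2, 5, 4
d = r₁ − r₂: 1, 1, -1, -2, 1
d²: 1, 1, 1, 4, 1; Σd² = 8
ρ = 1 − 6·8/(5·24) = 1 − 48/120 = 0.600

0.600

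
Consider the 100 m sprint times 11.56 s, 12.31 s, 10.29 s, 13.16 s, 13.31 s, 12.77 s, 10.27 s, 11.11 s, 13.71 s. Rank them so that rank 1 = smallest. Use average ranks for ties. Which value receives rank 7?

Sorted (ascending): 10.27, 10.29, 11.11, 11.56, 12.31, 12.77, 13.16, 13.31, 13.71
No ties — each value takes its position as its rank.
Rank 7 → value 13.16.

13.16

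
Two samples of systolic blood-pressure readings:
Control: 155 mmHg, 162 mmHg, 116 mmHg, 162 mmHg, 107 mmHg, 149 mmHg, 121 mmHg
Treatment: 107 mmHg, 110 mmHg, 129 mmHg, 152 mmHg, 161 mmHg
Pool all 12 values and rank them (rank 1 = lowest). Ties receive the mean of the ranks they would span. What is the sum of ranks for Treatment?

28.5

Sorted (ascending): 107, 107, 110, 116, 121, 129, 149, 152, 155, 161, 162, 162
The 2 values of 107 occupy positions 1–2 → average rank (1+2)/2 = 1.5.
The 2 values of 162 occupy positions 11–12 → average rank (11+12)/2 = 11.5.
Treatment values → pooled ranks: 107→1.5, 110→3, 129→6, 152→8, 161→10
Rank sum = 1.5 + 3 + 6 + 8 + 10 = 28.5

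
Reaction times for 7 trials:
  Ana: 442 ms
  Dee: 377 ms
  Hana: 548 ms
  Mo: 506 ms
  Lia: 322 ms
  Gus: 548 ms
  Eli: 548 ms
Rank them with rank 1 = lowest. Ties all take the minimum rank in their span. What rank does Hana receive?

Sorted (ascending): 322, 377, 442, 506, 548, 548, 548
The 3 values of 548 occupy positions 5–7 → each gets rank 5.
Hana has value 548 ms → rank 5.

5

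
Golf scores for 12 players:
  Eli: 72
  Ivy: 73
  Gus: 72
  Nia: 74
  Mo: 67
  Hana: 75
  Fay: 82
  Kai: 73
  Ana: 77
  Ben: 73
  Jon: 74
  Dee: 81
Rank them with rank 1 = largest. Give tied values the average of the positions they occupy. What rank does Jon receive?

Sorted (descending): 82, 81, 77, 75, 74, 74, 73, 73, 73, 72, 72, 67
The 2 values of 74 occupy positions 5–6 → average rank (5+6)/2 = 5.5.
The 3 values of 73 occupy positions 7–9 → average rank 8.
The 2 values of 72 occupy positions 10–11 → average rank (10+11)/2 = 10.5.
Jon has value 74 → rank 5.5.

5.5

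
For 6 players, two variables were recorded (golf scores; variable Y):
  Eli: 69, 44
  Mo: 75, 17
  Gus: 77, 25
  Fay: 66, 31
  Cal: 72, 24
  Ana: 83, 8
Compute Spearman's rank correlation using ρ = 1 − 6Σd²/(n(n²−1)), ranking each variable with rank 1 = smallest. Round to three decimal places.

-0.771

Ranks of variable 1: 2, 4, 5, 1, 3, 6
Ranks of variable 2: 6, 2, 4, 5, 3, 1
d = r₁ − r₂: -4, 2, 1, -4, 0, 5
d²: 16, 4, 1, 16, 0, 25; Σd² = 62
ρ = 1 − 6·62/(6·35) = 1 − 372/210 = -0.771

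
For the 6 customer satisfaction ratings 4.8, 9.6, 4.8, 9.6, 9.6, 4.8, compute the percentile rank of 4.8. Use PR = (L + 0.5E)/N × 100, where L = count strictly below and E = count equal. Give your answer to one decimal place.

25.0

N = 6.
Strictly below 4.8: 0. Equal to 4.8: 3.
PR = (0 + 0.5·3)/6 × 100 = 25.0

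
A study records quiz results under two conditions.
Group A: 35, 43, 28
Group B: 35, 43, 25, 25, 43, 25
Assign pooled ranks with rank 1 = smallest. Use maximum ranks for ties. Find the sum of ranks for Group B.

Sorted (ascending): 25, 25, 25, 28, 35, 35, 43, 43, 43
The 3 values of 25 occupy positions 1–3 → each gets rank 3.
The 2 values of 35 occupy positions 5–6 → each gets rank 6.
The 3 values of 43 occupy positions 7–9 → each gets rank 9.
Group B values → pooled ranks: 35→6, 43→9, 25→3, 25→3, 43→9, 25→3
Rank sum = 6 + 9 + 3 + 3 + 9 + 3 = 33

33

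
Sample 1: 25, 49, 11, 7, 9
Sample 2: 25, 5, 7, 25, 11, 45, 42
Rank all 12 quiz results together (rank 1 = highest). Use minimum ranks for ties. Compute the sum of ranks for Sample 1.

Sorted (descending): 49, 45, 42, 25, 25, 25, 11, 11, 9, 7, 7, 5
The 3 values of 25 occupy positions 4–6 → each gets rank 4.
The 2 values of 11 occupy positions 7–8 → each gets rank 7.
The 2 values of 7 occupy positions 10–11 → each gets rank 10.
Sample 1 values → pooled ranks: 25→4, 49→1, 11→7, 7→10, 9→9
Rank sum = 4 + 1 + 7 + 10 + 9 = 31

31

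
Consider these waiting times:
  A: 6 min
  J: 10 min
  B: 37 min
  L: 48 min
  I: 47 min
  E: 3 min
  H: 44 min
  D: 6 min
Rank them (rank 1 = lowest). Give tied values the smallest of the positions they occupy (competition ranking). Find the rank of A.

2

Sorted (ascending): 3, 6, 6, 10, 37, 44, 47, 48
The 2 values of 6 occupy positions 2–3 → each gets rank 2.
A has value 6 min → rank 2.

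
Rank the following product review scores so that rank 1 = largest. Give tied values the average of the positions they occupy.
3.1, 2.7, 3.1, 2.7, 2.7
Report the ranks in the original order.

1.5, 4, 1.5, 4, 4

Sorted (descending): 3.1, 3.1, 2.7, 2.7, 2.7
The 2 values of 3.1 occupy positions 1–2 → average rank (1+2)/2 = 1.5.
The 3 values of 2.7 occupy positions 3–5 → average rank 4.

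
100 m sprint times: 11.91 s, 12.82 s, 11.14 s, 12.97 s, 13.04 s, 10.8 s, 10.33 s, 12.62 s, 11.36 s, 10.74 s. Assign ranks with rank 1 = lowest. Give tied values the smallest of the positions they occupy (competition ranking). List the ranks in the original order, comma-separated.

6, 8, 4, 9, 10, 3, 1, 7, 5, 2

Sorted (ascending): 10.33, 10.74, 10.8, 11.14, 11.36, 11.91, 12.62, 12.82, 12.97, 13.04
No ties — each value takes its position as its rank.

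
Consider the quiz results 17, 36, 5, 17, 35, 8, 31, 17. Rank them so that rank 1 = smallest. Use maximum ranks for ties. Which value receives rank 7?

35

Sorted (ascending): 5, 8, 17, 17, 17, 31, 35, 36
The 3 values of 17 occupy positions 3–5 → each gets rank 5.
Rank 7 → value 35.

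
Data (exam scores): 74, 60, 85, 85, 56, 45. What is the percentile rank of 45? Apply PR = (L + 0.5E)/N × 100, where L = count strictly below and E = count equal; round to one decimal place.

N = 6.
Strictly below 45: 0. Equal to 45: 1.
PR = (0 + 0.5·1)/6 × 100 = 8.3

8.3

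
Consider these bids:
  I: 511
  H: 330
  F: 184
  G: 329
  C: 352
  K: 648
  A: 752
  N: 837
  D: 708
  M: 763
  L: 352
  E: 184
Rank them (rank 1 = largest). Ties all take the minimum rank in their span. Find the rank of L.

7

Sorted (descending): 837, 763, 752, 708, 648, 511, 352, 352, 330, 329, 184, 184
The 2 values of 352 occupy positions 7–8 → each gets rank 7.
The 2 values of 184 occupy positions 11–12 → each gets rank 11.
L has value 352 → rank 7.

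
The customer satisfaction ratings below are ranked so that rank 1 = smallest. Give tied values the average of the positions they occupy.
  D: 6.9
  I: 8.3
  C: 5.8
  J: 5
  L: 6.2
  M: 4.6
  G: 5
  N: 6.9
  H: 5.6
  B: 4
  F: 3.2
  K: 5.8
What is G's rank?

Sorted (ascending): 3.2, 4, 4.6, 5, 5, 5.6, 5.8, 5.8, 6.2, 6.9, 6.9, 8.3
The 2 values of 5 occupy positions 4–5 → average rank (4+5)/2 = 4.5.
The 2 values of 5.8 occupy positions 7–8 → average rank (7+8)/2 = 7.5.
The 2 values of 6.9 occupy positions 10–11 → average rank (10+11)/2 = 10.5.
G has value 5 → rank 4.5.

4.5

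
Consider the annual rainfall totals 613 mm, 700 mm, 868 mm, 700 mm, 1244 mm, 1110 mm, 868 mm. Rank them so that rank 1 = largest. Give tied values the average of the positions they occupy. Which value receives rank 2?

Sorted (descending): 1244, 1110, 868, 868, 700, 700, 613
The 2 values of 868 occupy positions 3–4 → average rank (3+4)/2 = 3.5.
The 2 values of 700 occupy positions 5–6 → average rank (5+6)/2 = 5.5.
Rank 2 → value 1110.

1110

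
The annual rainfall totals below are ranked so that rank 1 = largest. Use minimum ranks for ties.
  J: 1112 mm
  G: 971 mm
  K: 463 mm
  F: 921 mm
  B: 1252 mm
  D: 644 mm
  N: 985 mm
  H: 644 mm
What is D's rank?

6

Sorted (descending): 1252, 1112, 985, 971, 921, 644, 644, 463
The 2 values of 644 occupy positions 6–7 → each gets rank 6.
D has value 644 mm → rank 6.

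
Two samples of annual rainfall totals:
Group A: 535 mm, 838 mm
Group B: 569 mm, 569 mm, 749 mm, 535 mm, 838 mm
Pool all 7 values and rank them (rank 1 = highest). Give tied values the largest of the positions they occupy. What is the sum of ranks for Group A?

Sorted (descending): 838, 838, 749, 569, 569, 535, 535
The 2 values of 838 occupy positions 1–2 → each gets rank 2.
The 2 values of 569 occupy positions 4–5 → each gets rank 5.
The 2 values of 535 occupy positions 6–7 → each gets rank 7.
Group A values → pooled ranks: 535→7, 838→2
Rank sum = 7 + 2 = 9

9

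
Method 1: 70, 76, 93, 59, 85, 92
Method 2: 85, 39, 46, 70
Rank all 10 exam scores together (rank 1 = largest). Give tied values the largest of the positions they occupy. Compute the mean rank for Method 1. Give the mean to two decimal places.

4.50

Sorted (descending): 93, 92, 85, 85, 76, 70, 70, 59, 46, 39
The 2 values of 85 occupy positions 3–4 → each gets rank 4.
The 2 values of 70 occupy positions 6–7 → each gets rank 7.
Method 1 values → pooled ranks: 70→7, 76→5, 93→1, 59→8, 85→4, 92→2
Mean rank = (7 + 5 + 1 + 8 + 4 + 2) / 6 = 4.50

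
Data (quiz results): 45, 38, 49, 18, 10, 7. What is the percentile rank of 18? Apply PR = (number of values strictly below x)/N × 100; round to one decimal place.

33.3

N = 6.
Strictly below 18: 2. Equal to 18: 1.
PR = 2/6 × 100 = 33.3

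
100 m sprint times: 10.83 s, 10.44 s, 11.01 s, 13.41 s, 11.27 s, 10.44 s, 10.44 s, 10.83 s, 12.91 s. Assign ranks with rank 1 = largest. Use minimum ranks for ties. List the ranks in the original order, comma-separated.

5, 7, 4, 1, 3, 7, 7, 5, 2

Sorted (descending): 13.41, 12.91, 11.27, 11.01, 10.83, 10.83, 10.44, 10.44, 10.44
The 2 values of 10.83 occupy positions 5–6 → each gets rank 5.
The 3 values of 10.44 occupy positions 7–9 → each gets rank 7.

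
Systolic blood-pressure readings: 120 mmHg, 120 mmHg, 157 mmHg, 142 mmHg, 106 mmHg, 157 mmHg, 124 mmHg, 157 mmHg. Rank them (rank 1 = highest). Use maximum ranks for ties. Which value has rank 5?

124

Sorted (descending): 157, 157, 157, 142, 124, 120, 120, 106
The 3 values of 157 occupy positions 1–3 → each gets rank 3.
The 2 values of 120 occupy positions 6–7 → each gets rank 7.
Rank 5 → value 124.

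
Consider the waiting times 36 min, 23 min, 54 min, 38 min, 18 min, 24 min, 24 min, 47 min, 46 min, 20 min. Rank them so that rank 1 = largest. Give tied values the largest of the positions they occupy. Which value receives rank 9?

Sorted (descending): 54, 47, 46, 38, 36, 24, 24, 23, 20, 18
The 2 values of 24 occupy positions 6–7 → each gets rank 7.
Rank 9 → value 20.

20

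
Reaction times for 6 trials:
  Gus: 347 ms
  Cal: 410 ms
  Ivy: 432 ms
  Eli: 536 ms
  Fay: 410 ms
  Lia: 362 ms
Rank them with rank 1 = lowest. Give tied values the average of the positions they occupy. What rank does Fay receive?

Sorted (ascending): 347, 362, 410, 410, 432, 536
The 2 values of 410 occupy positions 3–4 → average rank (3+4)/2 = 3.5.
Fay has value 410 ms → rank 3.5.

3.5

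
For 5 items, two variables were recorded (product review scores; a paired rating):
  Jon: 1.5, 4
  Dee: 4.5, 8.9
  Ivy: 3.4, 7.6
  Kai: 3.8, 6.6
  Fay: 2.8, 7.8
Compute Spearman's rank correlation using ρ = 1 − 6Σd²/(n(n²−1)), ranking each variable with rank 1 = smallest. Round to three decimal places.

Ranks of variable 1: 1, 5, 3, 4, 2
Ranks of variable 2: 1, 5, 3, 2, 4
d = r₁ − r₂: 0, 0, 0, 2, -2
d²: 0, 0, 0, 4, 4; Σd² = 8
ρ = 1 − 6·8/(5·24) = 1 − 48/120 = 0.600

0.600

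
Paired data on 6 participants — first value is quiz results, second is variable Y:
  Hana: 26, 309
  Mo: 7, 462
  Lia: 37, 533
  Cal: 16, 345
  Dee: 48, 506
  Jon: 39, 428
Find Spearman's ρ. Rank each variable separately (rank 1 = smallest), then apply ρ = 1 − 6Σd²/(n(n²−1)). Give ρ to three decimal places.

0.371

Ranks of variable 1: 3, 1, 4, 2, 6, 5
Ranks of variable 2: 1, 4, 6, 2, 5, 3
d = r₁ − r₂: 2, -3, -2, 0, 1, 2
d²: 4, 9, 4, 0, 1, 4; Σd² = 22
ρ = 1 − 6·22/(6·35) = 1 − 132/210 = 0.371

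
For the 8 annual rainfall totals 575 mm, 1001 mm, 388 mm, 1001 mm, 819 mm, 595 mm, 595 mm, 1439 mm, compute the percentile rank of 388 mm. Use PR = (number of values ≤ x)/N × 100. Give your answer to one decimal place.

N = 8.
Strictly below 388: 0. Equal to 388: 1.
PR = 1/8 × 100 = 12.5

12.5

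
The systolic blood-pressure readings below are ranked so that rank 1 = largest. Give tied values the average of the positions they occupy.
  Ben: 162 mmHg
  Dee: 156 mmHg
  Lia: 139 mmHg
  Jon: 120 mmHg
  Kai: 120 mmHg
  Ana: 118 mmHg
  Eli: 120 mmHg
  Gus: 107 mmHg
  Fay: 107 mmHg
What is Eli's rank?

Sorted (descending): 162, 156, 139, 120, 120, 120, 118, 107, 107
The 3 values of 120 occupy positions 4–6 → average rank 5.
The 2 values of 107 occupy positions 8–9 → average rank (8+9)/2 = 8.5.
Eli has value 120 mmHg → rank 5.

5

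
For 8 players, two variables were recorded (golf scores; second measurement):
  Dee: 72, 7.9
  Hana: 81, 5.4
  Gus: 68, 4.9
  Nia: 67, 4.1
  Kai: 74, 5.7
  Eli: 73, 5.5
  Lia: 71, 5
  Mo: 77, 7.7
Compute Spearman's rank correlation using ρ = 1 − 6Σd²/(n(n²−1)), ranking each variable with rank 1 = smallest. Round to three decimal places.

0.619

Ranks of variable 1: 4, 8, 2, 1, 6, 5, 3, 7
Ranks of variable 2: 8, 4, 2, 1, 6, 5, 3, 7
d = r₁ − r₂: -4, 4, 0, 0, 0, 0, 0, 0
d²: 16, 16, 0, 0, 0, 0, 0, 0; Σd² = 32
ρ = 1 − 6·32/(8·63) = 1 − 192/504 = 0.619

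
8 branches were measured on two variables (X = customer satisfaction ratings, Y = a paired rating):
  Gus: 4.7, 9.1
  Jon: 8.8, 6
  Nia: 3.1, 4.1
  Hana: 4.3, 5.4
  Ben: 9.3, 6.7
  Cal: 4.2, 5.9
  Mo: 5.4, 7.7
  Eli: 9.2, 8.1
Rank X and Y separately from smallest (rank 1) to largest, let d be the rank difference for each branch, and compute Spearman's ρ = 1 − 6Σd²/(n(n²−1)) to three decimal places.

0.619

Ranks of variable 1: 4, 6, 1, 3, 8, 2, 5, 7
Ranks of variable 2: 8, 4, 1, 2, 5, 3, 6, 7
d = r₁ − r₂: -4, 2, 0, 1, 3, -1, -1, 0
d²: 16, 4, 0, 1, 9, 1, 1, 0; Σd² = 32
ρ = 1 − 6·32/(8·63) = 1 − 192/504 = 0.619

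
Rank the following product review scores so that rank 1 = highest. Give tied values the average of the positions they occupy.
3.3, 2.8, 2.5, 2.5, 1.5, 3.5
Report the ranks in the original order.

2, 3, 4.5, 4.5, 6, 1

Sorted (descending): 3.5, 3.3, 2.8, 2.5, 2.5, 1.5
The 2 values of 2.5 occupy positions 4–5 → average rank (4+5)/2 = 4.5.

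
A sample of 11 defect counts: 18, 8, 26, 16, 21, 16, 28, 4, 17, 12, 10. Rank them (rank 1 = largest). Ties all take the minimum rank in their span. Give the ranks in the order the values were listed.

4, 10, 2, 6, 3, 6, 1, 11, 5, 8, 9

Sorted (descending): 28, 26, 21, 18, 17, 16, 16, 12, 10, 8, 4
The 2 values of 16 occupy positions 6–7 → each gets rank 6.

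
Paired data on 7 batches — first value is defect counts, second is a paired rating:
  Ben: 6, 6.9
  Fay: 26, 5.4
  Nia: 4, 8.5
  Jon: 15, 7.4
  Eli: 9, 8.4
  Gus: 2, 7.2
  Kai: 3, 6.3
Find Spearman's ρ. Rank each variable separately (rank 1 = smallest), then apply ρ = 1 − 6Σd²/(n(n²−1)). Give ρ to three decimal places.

Ranks of variable 1: 4, 7, 3, 6, 5, 1, 2
Ranks of variable 2: 3, 1, 7, 5, 6, 4, 2
d = r₁ − r₂: 1, 6, -4, 1, -1, -3, 0
d²: 1, 36, 16, 1, 1, 9, 0; Σd² = 64
ρ = 1 − 6·64/(7·48) = 1 − 384/336 = -0.143

-0.143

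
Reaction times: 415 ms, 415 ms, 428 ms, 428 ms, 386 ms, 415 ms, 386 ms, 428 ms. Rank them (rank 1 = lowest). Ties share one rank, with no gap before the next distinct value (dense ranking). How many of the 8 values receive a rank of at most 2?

5

Sorted (ascending): 386, 386, 415, 415, 415, 428, 428, 428
The 2 values of 386 share dense rank 1.
The 3 values of 415 share dense rank 2.
The 3 values of 428 share dense rank 3.
Ranks ≤ 2: {1, 1, 2, 2, 2} → 5 values.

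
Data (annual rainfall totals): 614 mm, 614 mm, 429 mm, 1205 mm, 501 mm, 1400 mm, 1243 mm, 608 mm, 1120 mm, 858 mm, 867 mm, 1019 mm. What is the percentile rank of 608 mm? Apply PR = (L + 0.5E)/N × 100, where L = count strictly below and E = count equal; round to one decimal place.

20.8

N = 12.
Strictly below 608: 2. Equal to 608: 1.
PR = (2 + 0.5·1)/12 × 100 = 20.8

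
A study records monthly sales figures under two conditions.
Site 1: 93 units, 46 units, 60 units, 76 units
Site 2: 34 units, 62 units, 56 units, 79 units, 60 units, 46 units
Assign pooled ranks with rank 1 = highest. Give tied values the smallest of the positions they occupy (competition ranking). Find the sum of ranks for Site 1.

17

Sorted (descending): 93, 79, 76, 62, 60, 60, 56, 46, 46, 34
The 2 values of 60 occupy positions 5–6 → each gets rank 5.
The 2 values of 46 occupy positions 8–9 → each gets rank 8.
Site 1 values → pooled ranks: 93→1, 46→8, 60→5, 76→3
Rank sum = 1 + 8 + 5 + 3 = 17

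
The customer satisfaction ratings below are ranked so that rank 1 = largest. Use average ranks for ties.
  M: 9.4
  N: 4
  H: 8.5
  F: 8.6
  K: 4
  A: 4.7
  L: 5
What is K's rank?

Sorted (descending): 9.4, 8.6, 8.5, 5, 4.7, 4, 4
The 2 values of 4 occupy positions 6–7 → average rank (6+7)/2 = 6.5.
K has value 4 → rank 6.5.

6.5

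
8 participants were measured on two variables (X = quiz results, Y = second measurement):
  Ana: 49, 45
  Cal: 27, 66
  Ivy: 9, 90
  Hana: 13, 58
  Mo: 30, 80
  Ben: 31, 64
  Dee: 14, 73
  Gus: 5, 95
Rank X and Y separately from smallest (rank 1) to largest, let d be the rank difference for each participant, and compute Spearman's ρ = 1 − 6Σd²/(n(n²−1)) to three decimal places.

-0.690

Ranks of variable 1: 8, 5, 2, 3, 6, 7, 4, 1
Ranks of variable 2: 1, 4, 7, 2, 6, 3, 5, 8
d = r₁ − r₂: 7, 1, -5, 1, 0, 4, -1, -7
d²: 49, 1, 25, 1, 0, 16, 1, 49; Σd² = 142
ρ = 1 − 6·142/(8·63) = 1 − 852/504 = -0.690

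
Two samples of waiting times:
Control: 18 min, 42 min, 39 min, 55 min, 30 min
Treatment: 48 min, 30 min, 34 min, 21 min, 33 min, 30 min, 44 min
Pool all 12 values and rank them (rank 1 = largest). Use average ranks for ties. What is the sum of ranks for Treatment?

Sorted (descending): 55, 48, 44, 42, 39, 34, 33, 30, 30, 30, 21, 18
The 3 values of 30 occupy positions 8–10 → average rank 9.
Treatment values → pooled ranks: 48→2, 30→9, 34→6, 21→11, 33→7, 30→9, 44→3
Rank sum = 2 + 9 + 6 + 11 + 7 + 9 + 3 = 47

47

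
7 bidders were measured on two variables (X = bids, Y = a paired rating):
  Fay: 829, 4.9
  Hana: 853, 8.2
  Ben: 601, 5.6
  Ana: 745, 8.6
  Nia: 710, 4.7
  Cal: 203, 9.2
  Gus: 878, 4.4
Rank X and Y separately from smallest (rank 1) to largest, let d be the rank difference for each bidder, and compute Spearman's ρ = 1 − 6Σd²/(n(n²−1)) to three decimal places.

Ranks of variable 1: 5, 6, 2, 4, 3, 1, 7
Ranks of variable 2: 3, 5, 4, 6, 2, 7, 1
d = r₁ − r₂: 2, 1, -2, -2, 1, -6, 6
d²: 4, 1, 4, 4, 1, 36, 36; Σd² = 86
ρ = 1 − 6·86/(7·48) = 1 − 516/336 = -0.536

-0.536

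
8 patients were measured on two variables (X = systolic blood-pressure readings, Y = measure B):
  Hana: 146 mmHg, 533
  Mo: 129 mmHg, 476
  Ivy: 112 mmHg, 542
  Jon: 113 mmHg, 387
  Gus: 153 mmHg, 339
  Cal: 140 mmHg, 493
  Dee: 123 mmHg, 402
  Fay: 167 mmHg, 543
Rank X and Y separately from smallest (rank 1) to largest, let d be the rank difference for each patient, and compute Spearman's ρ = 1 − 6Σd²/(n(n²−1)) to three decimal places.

0.143

Ranks of variable 1: 6, 4, 1, 2, 7, 5, 3, 8
Ranks of variable 2: 6, 4, 7, 2, 1, 5, 3, 8
d = r₁ − r₂: 0, 0, -6, 0, 6, 0, 0, 0
d²: 0, 0, 36, 0, 36, 0, 0, 0; Σd² = 72
ρ = 1 − 6·72/(8·63) = 1 − 432/504 = 0.143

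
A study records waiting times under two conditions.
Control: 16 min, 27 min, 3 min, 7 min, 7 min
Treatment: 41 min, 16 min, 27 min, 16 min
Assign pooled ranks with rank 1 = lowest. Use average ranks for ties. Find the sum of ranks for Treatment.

Sorted (ascending): 3, 7, 7, 16, 16, 16, 27, 27, 41
The 2 values of 7 occupy positions 2–3 → average rank (2+3)/2 = 2.5.
The 3 values of 16 occupy positions 4–6 → average rank 5.
The 2 values of 27 occupy positions 7–8 → average rank (7+8)/2 = 7.5.
Treatment values → pooled ranks: 41→9, 16→5, 27→7.5, 16→5
Rank sum = 9 + 5 + 7.5 + 5 = 26.5

26.5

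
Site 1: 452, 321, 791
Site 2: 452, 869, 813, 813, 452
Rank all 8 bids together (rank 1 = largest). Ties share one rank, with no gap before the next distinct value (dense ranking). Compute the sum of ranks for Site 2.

Sorted (descending): 869, 813, 813, 791, 452, 452, 452, 321
The 2 values of 813 share dense rank 2.
The 3 values of 452 share dense rank 4.
Remaining distinct values take the next consecutive integers.
Site 2 values → pooled ranks: 452→4, 869→1, 813→2, 813→2, 452→4
Rank sum = 4 + 1 + 2 + 2 + 4 = 13

13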